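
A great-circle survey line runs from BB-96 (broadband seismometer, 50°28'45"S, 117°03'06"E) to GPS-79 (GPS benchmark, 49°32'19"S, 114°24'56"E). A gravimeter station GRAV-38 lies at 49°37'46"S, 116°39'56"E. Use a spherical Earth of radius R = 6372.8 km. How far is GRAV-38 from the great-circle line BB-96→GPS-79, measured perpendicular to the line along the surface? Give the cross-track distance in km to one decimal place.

70.3 km

BB-96: φ = -50.47917°, λ = +117.05167°
GPS-79: φ = -49.53861°, λ = +114.41556°
GRAV-38: φ = -49.62944°, λ = +116.66556°
δ₁₃ = central angle BB-96→GRAV-38 = 0.015449 rad  (haversine)
θ₁₃ = bearing BB-96→GRAV-38 = 343.587°,  θ₁₂ = bearing BB-96→GPS-79 = 298.024°
dₓₜ = R·arcsin(sin δ₁₃ · sin(θ₁₃ − θ₁₂)) = 6372.8·arcsin(0.01545·sin(45.563°)) = 70.296 km
|dₓₜ| = 70.296 km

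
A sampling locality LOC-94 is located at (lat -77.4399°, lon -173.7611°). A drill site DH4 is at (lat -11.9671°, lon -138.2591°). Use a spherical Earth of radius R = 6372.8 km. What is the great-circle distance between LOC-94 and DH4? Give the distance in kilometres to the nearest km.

Δφ = 65.4728°,  Δλ = 35.5020°
a = sin²(Δφ/2) + cos φ₁ cos φ₂ sin²(Δλ/2) = 0.312212
c = 2·arcsin(√a) = 1.185778 rad = 67.9401°
d = R·c = 6372.8 × 1.185778 = 7556.7 km

7557 km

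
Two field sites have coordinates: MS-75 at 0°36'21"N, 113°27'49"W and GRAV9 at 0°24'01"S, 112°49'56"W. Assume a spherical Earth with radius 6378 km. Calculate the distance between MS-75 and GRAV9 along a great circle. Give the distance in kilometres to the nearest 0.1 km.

MS-75: φ = +0.60583°, λ = -113.46361°
GRAV9: φ = -0.40028°, λ = -112.83222°
Δφ = -1.0061°,  Δλ = 0.6314°
a = sin²(Δφ/2) + cos φ₁ cos φ₂ sin²(Δλ/2) = 0.000107
c = 2·arcsin(√a) = 0.020731 rad = 1.1878°
d = R·c = 6378 × 0.020731 = 132.2 km

132.2 km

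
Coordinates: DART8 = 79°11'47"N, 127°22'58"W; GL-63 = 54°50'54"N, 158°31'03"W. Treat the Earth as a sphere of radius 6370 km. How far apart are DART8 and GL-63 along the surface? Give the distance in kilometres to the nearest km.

DART8: φ = +79.19639°, λ = -127.38278°
GL-63: φ = +54.84833°, λ = -158.51750°
Δφ = -24.3481°,  Δλ = -31.1347°
a = sin²(Δφ/2) + cos φ₁ cos φ₂ sin²(Δλ/2) = 0.052244
c = 2·arcsin(√a) = 0.461215 rad = 26.4257°
d = R·c = 6370 × 0.461215 = 2937.9 km

2938 km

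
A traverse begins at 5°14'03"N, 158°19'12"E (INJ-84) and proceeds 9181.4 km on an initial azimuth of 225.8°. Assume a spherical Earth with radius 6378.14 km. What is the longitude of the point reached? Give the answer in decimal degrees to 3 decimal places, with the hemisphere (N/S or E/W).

83.543°E

INJ-84: φ = +5.23417°, λ = +158.32000°
δ = d/R = 9181.4/6378.14 = 1.439511 rad
φ₂ = arcsin(sin φ₁ cos δ + cos φ₁ sin δ cos θ)
   = arcsin(0.09123·0.13091 + 0.99583·0.99139·-0.69717) = -42.55839°
λ₂ = λ₁ + atan2(sin θ sin δ cos φ₁, cos δ − sin φ₁ sin φ₂) = 83.54339°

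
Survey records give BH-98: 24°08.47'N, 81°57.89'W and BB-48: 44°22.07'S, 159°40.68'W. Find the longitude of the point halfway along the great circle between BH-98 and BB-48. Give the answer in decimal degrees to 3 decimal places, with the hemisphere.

115.232°W

BH-98: φ = +24.14117°, λ = -81.96483°
BB-48: φ = -44.36783°, λ = -159.67800°
Bx = cos φ₂ cos Δλ = 0.152128,  By = cos φ₂ sin Δλ = -0.698491
φₘ = atan2(sin φ₁ + sin φ₂, √((cos φ₁ + Bx)² + By²)) = -12.84188°
λₘ = λ₁ + atan2(By, cos φ₁ + Bx) = -115.23229°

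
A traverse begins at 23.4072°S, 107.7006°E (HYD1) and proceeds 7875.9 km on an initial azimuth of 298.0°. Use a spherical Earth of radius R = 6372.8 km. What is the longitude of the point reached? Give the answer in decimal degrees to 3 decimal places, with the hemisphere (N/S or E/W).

δ = d/R = 7875.9/6372.8 = 1.235862 rad
φ₂ = arcsin(sin φ₁ cos δ + cos φ₁ sin δ cos θ)
   = arcsin(-0.39726·0.32871 + 0.91770·0.94443·0.46947) = 16.04022°
λ₂ = λ₁ + atan2(sin θ sin δ cos φ₁, cos δ − sin φ₁ sin φ₂) = 47.51232°

47.512°E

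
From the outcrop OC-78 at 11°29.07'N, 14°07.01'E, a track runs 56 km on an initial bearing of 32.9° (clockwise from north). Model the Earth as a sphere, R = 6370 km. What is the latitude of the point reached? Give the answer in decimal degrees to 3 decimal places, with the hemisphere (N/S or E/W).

11.907°N

OC-78: φ = +11.48450°, λ = +14.11683°
δ = d/R = 56/6370 = 0.008791 rad
φ₂ = arcsin(sin φ₁ cos δ + cos φ₁ sin δ cos θ)
   = arcsin(0.19910·0.99996 + 0.97998·0.00879·0.83962) = 11.90728°
λ₂ = λ₁ + atan2(sin θ sin δ cos φ₁, cos δ − sin φ₁ sin φ₂) = 14.39644°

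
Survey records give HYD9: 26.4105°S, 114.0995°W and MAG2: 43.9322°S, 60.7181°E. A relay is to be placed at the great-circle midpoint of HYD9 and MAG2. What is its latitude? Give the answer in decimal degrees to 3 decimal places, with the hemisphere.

80.531°S

Bx = cos φ₂ cos Δλ = -0.717217,  By = cos φ₂ sin Δλ = 0.065050
φₘ = atan2(sin φ₁ + sin φ₂, √((cos φ₁ + Bx)² + By²)) = -80.53112°
λₘ = λ₁ + atan2(By, cos φ₁ + Bx) = -94.06752°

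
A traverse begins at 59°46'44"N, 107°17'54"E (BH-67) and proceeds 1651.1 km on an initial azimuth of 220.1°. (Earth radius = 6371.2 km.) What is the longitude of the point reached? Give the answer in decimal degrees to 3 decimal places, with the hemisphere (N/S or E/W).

BH-67: φ = +59.77889°, λ = +107.29833°
δ = d/R = 1651.1/6371.2 = 0.259151 rad
φ₂ = arcsin(sin φ₁ cos δ + cos φ₁ sin δ cos θ)
   = arcsin(0.86409·0.96661 + 0.50334·0.25626·-0.76492) = 47.44023°
λ₂ = λ₁ + atan2(sin θ sin δ cos φ₁, cos δ − sin φ₁ sin φ₂) = 93.17286°

93.173°E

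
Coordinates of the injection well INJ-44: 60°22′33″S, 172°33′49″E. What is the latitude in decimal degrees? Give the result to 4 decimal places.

60.3758°S

60° + 22′/60 + 33″/3600 = 60 + 0.36667 + 0.00917 = 60.3758°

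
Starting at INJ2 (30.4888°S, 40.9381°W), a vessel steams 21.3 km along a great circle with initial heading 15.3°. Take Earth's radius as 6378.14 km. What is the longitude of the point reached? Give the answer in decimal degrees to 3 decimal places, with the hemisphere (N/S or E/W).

δ = d/R = 21.3/6378.14 = 0.003340 rad
φ₂ = arcsin(sin φ₁ cos δ + cos φ₁ sin δ cos θ)
   = arcsin(-0.50737·0.99999 + 0.86173·0.00334·0.96456) = -30.30423°
λ₂ = λ₁ + atan2(sin θ sin δ cos φ₁, cos δ − sin φ₁ sin φ₂) = -40.87962°

40.880°W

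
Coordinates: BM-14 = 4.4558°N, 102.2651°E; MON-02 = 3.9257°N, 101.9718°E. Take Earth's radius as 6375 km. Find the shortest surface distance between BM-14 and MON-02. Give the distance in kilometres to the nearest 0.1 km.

67.4 km

Δφ = -0.5301°,  Δλ = -0.2933°
a = sin²(Δφ/2) + cos φ₁ cos φ₂ sin²(Δλ/2) = 0.000028
c = 2·arcsin(√a) = 0.010567 rad = 0.6055°
d = R·c = 6375 × 0.010567 = 67.4 km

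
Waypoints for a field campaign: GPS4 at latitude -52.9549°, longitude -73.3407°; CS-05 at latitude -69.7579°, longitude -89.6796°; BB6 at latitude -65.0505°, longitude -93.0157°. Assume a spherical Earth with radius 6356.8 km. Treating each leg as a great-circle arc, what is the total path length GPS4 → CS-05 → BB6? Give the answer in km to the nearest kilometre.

GPS4→CS-05: c = 0.321107 rad, d = 2041.22 km
CS-05→BB6: c = 0.085120 rad, d = 541.09 km
Total = 2041.22 + 541.09 = 2582.31 km

2582 km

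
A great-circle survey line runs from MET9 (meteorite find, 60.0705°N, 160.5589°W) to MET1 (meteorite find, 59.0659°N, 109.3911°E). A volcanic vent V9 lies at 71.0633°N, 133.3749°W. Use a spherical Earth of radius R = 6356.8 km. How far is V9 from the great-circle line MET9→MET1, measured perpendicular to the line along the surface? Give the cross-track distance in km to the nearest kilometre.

1707 km

δ₁₃ = central angle MET9→V9 = 0.270016 rad  (haversine)
θ₁₃ = bearing MET9→V9 = 33.766°,  θ₁₂ = bearing MET9→MET1 = 309.804°
dₓₜ = R·arcsin(sin δ₁₃ · sin(θ₁₃ − θ₁₂)) = 6356.8·arcsin(0.26675·sin(-276.038°)) = 1706.680 km
|dₓₜ| = 1706.680 km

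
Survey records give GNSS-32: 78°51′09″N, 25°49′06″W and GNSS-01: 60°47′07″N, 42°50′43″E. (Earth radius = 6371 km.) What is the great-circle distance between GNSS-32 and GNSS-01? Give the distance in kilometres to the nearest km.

3007 km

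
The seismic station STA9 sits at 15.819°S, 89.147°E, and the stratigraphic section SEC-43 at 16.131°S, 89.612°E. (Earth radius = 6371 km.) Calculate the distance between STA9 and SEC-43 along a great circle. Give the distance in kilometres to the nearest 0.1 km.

60.6 km

Δφ = -0.3120°,  Δλ = 0.4650°
a = sin²(Δφ/2) + cos φ₁ cos φ₂ sin²(Δλ/2) = 0.000023
c = 2·arcsin(√a) = 0.009515 rad = 0.5452°
d = R·c = 6371 × 0.009515 = 60.6 km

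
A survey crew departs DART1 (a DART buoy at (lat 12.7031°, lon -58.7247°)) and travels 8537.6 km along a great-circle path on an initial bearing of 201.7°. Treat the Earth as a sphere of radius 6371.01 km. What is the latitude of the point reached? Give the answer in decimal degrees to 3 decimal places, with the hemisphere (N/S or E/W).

δ = d/R = 8537.6/6371.01 = 1.340070 rad
φ₂ = arcsin(sin φ₁ cos δ + cos φ₁ sin δ cos θ)
   = arcsin(0.21990·0.22868 + 0.97552·0.97350·-0.92913) = -56.31337°
λ₂ = λ₁ + atan2(sin θ sin δ cos φ₁, cos δ − sin φ₁ sin φ₂) = -99.18832°

56.313°S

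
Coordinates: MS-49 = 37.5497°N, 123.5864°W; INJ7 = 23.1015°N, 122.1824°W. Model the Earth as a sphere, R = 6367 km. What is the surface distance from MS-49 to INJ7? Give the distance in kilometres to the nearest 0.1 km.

Δφ = -14.4482°,  Δλ = 1.4040°
a = sin²(Δφ/2) + cos φ₁ cos φ₂ sin²(Δλ/2) = 0.015923
c = 2·arcsin(√a) = 0.253045 rad = 14.4984°
d = R·c = 6367 × 0.253045 = 1611.1 km

1611.1 km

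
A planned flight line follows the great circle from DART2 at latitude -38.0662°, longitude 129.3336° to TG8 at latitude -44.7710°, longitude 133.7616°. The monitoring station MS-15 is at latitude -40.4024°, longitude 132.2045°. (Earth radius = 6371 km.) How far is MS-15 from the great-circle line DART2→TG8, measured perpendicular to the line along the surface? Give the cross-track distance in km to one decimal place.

δ₁₃ = central angle DART2→MS-15 = 0.056286 rad  (haversine)
θ₁₃ = bearing DART2→MS-15 = 137.314°,  θ₁₂ = bearing DART2→TG8 = 155.096°
dₓₜ = R·arcsin(sin δ₁₃ · sin(θ₁₃ − θ₁₂)) = 6371·arcsin(0.05626·sin(-17.783°)) = -109.467 km
|dₓₜ| = 109.467 km

109.5 km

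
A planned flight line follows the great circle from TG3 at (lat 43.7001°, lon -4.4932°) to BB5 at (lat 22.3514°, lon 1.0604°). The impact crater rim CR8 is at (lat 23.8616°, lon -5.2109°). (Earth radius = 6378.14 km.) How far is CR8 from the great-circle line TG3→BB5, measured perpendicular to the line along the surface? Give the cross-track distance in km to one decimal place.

592.5 km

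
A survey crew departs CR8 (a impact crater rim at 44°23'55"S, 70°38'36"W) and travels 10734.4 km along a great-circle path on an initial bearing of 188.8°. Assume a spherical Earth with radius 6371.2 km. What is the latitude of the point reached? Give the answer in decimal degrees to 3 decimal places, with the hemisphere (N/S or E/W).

38.454°S

CR8: φ = -44.39861°, λ = -70.64333°
δ = d/R = 10734.4/6371.2 = 1.684832 rad
φ₂ = arcsin(sin φ₁ cos δ + cos φ₁ sin δ cos θ)
   = arcsin(-0.69965·-0.11379 + 0.71449·0.99351·-0.98823) = -38.45365°
λ₂ = λ₁ + atan2(sin θ sin δ cos φ₁, cos δ − sin φ₁ sin φ₂) = 120.54809°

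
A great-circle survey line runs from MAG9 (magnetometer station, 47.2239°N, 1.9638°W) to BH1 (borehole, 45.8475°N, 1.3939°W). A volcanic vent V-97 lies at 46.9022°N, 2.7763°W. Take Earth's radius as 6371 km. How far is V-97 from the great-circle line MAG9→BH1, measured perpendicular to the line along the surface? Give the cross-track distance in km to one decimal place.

δ₁₃ = central angle MAG9→V-97 = 0.011173 rad  (haversine)
θ₁₃ = bearing MAG9→V-97 = 240.131°,  θ₁₂ = bearing MAG9→BH1 = 163.894°
dₓₜ = R·arcsin(sin δ₁₃ · sin(θ₁₃ − θ₁₂)) = 6371·arcsin(0.01117·sin(76.237°)) = 69.139 km
|dₓₜ| = 69.139 km

69.1 km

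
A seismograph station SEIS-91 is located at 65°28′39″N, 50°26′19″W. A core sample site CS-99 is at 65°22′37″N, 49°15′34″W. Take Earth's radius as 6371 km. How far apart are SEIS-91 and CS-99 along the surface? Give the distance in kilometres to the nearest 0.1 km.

55.7 km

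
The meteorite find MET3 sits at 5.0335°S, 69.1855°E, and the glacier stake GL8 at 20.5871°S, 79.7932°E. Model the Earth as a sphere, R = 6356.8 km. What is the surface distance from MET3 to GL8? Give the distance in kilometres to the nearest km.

2070 km

Δφ = -15.5536°,  Δλ = 10.6077°
a = sin²(Δφ/2) + cos φ₁ cos φ₂ sin²(Δλ/2) = 0.026278
c = 2·arcsin(√a) = 0.325648 rad = 18.6582°
d = R·c = 6356.8 × 0.325648 = 2070.1 km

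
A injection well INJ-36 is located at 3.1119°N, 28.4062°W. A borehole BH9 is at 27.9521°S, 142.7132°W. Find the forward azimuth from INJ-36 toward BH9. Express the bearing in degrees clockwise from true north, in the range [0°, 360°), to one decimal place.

240.9°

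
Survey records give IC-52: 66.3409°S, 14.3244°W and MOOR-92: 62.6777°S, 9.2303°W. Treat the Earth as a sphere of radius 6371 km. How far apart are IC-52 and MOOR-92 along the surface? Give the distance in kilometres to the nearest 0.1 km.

474.4 km

Δφ = 3.6632°,  Δλ = 5.0941°
a = sin²(Δφ/2) + cos φ₁ cos φ₂ sin²(Δλ/2) = 0.001385
c = 2·arcsin(√a) = 0.074457 rad = 4.2661°
d = R·c = 6371 × 0.074457 = 474.4 km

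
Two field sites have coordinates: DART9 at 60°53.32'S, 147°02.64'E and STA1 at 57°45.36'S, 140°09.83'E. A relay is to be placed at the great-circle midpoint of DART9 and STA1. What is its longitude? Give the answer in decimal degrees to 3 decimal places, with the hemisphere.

143.445°E

DART9: φ = -60.88867°, λ = +147.04400°
STA1: φ = -57.75600°, λ = +140.16383°
Bx = cos φ₂ cos Δλ = 0.529684,  By = cos φ₂ sin Δλ = -0.063913
φₘ = atan2(sin φ₁ + sin φ₂, √((cos φ₁ + Bx)² + By²)) = -59.36756°
λₘ = λ₁ + atan2(By, cos φ₁ + Bx) = 143.44516°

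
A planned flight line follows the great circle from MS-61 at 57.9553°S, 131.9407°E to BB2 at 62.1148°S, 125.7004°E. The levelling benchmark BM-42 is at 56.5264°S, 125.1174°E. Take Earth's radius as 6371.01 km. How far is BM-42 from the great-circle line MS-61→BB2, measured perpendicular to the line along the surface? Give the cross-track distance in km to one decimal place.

423.1 km

δ₁₃ = central angle MS-61→BM-42 = 0.069060 rad  (haversine)
θ₁₃ = bearing MS-61→BM-42 = 288.263°,  θ₁₂ = bearing MS-61→BB2 = 214.173°
dₓₜ = R·arcsin(sin δ₁₃ · sin(θ₁₃ − θ₁₂)) = 6371.01·arcsin(0.06900·sin(74.090°)) = 423.101 km
|dₓₜ| = 423.101 km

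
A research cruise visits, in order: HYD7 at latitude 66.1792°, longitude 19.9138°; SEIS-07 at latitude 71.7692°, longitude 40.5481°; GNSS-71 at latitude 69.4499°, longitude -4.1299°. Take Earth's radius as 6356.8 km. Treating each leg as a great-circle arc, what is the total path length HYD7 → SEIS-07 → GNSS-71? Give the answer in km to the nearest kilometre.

2647 km

HYD7→SEIS-07: c = 0.160554 rad, d = 1020.61 km
SEIS-07→GNSS-71: c = 0.255839 rad, d = 1626.32 km
Total = 1020.61 + 1626.32 = 2646.93 km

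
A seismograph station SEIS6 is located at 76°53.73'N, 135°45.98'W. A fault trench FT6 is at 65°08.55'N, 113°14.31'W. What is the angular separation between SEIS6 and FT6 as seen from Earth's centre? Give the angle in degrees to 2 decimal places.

13.65°

SEIS6: φ = +76.89550°, λ = -135.76633°
FT6: φ = +65.14250°, λ = -113.23850°
Δφ = -11.7530°,  Δλ = 22.5278°
a = sin²(Δφ/2) + cos φ₁ cos φ₂ sin²(Δλ/2) = 0.014119
c = 2·arcsin(√a) = 0.238209 rad = 13.6484°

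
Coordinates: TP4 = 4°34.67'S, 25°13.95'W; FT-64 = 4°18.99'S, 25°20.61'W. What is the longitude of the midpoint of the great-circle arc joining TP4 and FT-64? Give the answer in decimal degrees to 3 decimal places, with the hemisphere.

TP4: φ = -4.57783°, λ = -25.23250°
FT-64: φ = -4.31650°, λ = -25.34350°
Bx = cos φ₂ cos Δλ = 0.997162,  By = cos φ₂ sin Δλ = -0.001932
φₘ = atan2(sin φ₁ + sin φ₂, √((cos φ₁ + Bx)² + By²)) = -4.44717°
λₘ = λ₁ + atan2(By, cos φ₁ + Bx) = -25.28801°

25.288°W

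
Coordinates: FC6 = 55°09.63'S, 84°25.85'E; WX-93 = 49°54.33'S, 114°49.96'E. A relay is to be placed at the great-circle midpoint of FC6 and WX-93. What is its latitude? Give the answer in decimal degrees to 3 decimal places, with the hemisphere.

FC6: φ = -55.16050°, λ = +84.43083°
WX-93: φ = -49.90550°, λ = +114.83267°
Bx = cos φ₂ cos Δλ = 0.555492,  By = cos φ₂ sin Δλ = 0.325929
φₘ = atan2(sin φ₁ + sin φ₂, √((cos φ₁ + Bx)² + By²)) = -53.50985°
λₘ = λ₁ + atan2(By, cos φ₁ + Bx) = 100.56383°

53.510°S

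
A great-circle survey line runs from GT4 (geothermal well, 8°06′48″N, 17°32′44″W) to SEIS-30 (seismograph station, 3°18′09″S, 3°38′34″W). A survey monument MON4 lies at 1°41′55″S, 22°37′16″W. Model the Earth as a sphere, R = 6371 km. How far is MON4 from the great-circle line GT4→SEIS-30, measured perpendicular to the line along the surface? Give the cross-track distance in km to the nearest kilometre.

GT4: φ = +8.11333°, λ = -17.54556°
SEIS-30: φ = -3.30250°, λ = -3.64278°
MON4: φ = -1.69861°, λ = -22.62111°
δ₁₃ = central angle GT4→MON4 = 0.192692 rad  (haversine)
θ₁₃ = bearing GT4→MON4 = 207.502°,  θ₁₂ = bearing GT4→SEIS-30 = 128.935°
dₓₜ = R·arcsin(sin δ₁₃ · sin(θ₁₃ − θ₁₂)) = 6371·arcsin(0.19150·sin(78.566°)) = 1202.981 km
|dₓₜ| = 1202.981 km

1203 km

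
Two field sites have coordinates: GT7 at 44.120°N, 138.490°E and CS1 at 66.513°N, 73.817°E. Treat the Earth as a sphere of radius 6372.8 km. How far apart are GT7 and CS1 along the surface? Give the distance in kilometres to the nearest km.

Δφ = 22.3930°,  Δλ = -64.6730°
a = sin²(Δφ/2) + cos φ₁ cos φ₂ sin²(Δλ/2) = 0.119561
c = 2·arcsin(√a) = 0.706131 rad = 40.4583°
d = R·c = 6372.8 × 0.706131 = 4500.0 km

4500 km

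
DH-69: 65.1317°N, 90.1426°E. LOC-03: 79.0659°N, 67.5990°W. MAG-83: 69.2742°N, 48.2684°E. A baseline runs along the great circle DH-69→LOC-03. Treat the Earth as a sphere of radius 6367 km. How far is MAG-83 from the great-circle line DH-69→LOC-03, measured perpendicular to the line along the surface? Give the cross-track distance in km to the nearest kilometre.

1381 km

δ₁₃ = central angle DH-69→MAG-83 = 0.286002 rad  (haversine)
θ₁₃ = bearing DH-69→MAG-83 = 303.142°,  θ₁₂ = bearing DH-69→LOC-03 = 352.843°
dₓₜ = R·arcsin(sin δ₁₃ · sin(θ₁₃ − θ₁₂)) = 6367·arcsin(0.28212·sin(-49.701°)) = -1380.766 km
|dₓₜ| = 1380.766 km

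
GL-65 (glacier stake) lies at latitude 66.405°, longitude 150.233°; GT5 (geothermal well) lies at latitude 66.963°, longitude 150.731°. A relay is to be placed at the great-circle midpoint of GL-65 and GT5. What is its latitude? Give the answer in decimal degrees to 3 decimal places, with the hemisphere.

Bx = cos φ₂ cos Δλ = 0.391311,  By = cos φ₂ sin Δλ = 0.003401
φₘ = atan2(sin φ₁ + sin φ₂, √((cos φ₁ + Bx)² + By²)) = 66.68420°
λₘ = λ₁ + atan2(By, cos φ₁ + Bx) = 150.47919°

66.684°N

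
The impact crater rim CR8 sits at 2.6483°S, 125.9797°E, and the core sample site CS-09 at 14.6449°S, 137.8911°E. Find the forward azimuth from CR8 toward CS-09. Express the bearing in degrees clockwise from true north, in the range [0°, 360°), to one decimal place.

136.3°

Δλ = 11.9114°
y = sin Δλ · cos φ₂ = 0.199693
x = cos φ₁ sin φ₂ − sin φ₁ cos φ₂ cos Δλ = -0.208816
θ = atan2(y, x) = 136.2793° → 136.2793° (mod 360°)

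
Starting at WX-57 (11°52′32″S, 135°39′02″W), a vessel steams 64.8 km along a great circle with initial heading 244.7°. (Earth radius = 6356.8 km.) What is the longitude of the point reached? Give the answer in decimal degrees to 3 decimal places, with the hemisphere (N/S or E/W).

136.191°W

WX-57: φ = -11.87556°, λ = -135.65056°
δ = d/R = 64.8/6356.8 = 0.010194 rad
φ₂ = arcsin(sin φ₁ cos δ + cos φ₁ sin δ cos θ)
   = arcsin(-0.20579·0.99995 + 0.97860·0.01019·-0.42736) = -12.12464°
λ₂ = λ₁ + atan2(sin θ sin δ cos φ₁, cos δ − sin φ₁ sin φ₂) = -136.19064°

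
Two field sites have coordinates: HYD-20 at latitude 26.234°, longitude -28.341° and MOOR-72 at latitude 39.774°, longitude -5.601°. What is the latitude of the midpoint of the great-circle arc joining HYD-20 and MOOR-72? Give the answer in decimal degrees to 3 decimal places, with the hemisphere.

Bx = cos φ₂ cos Δλ = 0.708831,  By = cos φ₂ sin Δλ = 0.297092
φₘ = atan2(sin φ₁ + sin φ₂, √((cos φ₁ + Bx)² + By²)) = 33.52166°
λₘ = λ₁ + atan2(By, cos φ₁ + Bx) = -17.85929°

33.522°N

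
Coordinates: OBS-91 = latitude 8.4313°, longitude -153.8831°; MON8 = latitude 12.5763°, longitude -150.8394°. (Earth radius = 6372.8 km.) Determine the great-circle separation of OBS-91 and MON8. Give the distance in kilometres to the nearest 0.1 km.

Δφ = 4.1450°,  Δλ = 3.0437°
a = sin²(Δφ/2) + cos φ₁ cos φ₂ sin²(Δλ/2) = 0.001989
c = 2·arcsin(√a) = 0.089222 rad = 5.1120°
d = R·c = 6372.8 × 0.089222 = 568.6 km

568.6 km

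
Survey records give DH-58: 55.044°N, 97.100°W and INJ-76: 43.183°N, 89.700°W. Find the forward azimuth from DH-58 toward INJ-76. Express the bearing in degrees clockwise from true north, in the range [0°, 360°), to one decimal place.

Δλ = 7.4000°
y = sin Δλ · cos φ₂ = 0.093914
x = cos φ₁ sin φ₂ − sin φ₁ cos φ₂ cos Δλ = -0.200561
θ = atan2(y, x) = 154.9083° → 154.9083° (mod 360°)

154.9°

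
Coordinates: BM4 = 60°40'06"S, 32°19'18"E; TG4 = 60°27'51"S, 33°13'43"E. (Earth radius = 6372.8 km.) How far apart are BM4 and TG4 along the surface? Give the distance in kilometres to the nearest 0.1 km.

54.5 km

BM4: φ = -60.66833°, λ = +32.32167°
TG4: φ = -60.46417°, λ = +33.22861°
Δφ = 0.2042°,  Δλ = 0.9069°
a = sin²(Δφ/2) + cos φ₁ cos φ₂ sin²(Δλ/2) = 0.000018
c = 2·arcsin(√a) = 0.008556 rad = 0.4902°
d = R·c = 6372.8 × 0.008556 = 54.5 km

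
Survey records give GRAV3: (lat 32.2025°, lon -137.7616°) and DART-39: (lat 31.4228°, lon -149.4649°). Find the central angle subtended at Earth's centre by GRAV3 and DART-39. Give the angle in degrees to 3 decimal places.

Δφ = -0.7797°,  Δλ = -11.7033°
a = sin²(Δφ/2) + cos φ₁ cos φ₂ sin²(Δλ/2) = 0.007552
c = 2·arcsin(√a) = 0.174022 rad = 9.9707°

9.971°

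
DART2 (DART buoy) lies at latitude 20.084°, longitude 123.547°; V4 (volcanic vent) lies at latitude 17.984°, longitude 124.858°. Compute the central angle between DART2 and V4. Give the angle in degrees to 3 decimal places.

2.438°

Δφ = -2.1000°,  Δλ = 1.3110°
a = sin²(Δφ/2) + cos φ₁ cos φ₂ sin²(Δλ/2) = 0.000453
c = 2·arcsin(√a) = 0.042558 rad = 2.4384°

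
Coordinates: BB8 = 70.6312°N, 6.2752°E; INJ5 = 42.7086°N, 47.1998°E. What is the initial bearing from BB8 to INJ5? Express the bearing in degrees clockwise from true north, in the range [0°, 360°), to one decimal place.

121.8°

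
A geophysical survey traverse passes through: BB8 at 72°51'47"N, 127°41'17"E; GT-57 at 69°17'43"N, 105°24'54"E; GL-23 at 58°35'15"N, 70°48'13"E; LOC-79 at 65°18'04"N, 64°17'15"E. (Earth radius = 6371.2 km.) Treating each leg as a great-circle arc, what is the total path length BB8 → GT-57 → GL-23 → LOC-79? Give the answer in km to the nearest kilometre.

BB8: φ = +72.86306°, λ = +127.68806°
GT-57: φ = +69.29528°, λ = +105.41500°
GL-23: φ = +58.58750°, λ = +70.80361°
LOC-79: φ = +65.30111°, λ = +64.28750°
BB8→GT-57: c = 0.139475 rad, d = 888.62 km
GT-57→GL-23: c = 0.317637 rad, d = 2023.73 km
GL-23→LOC-79: c = 0.128650 rad, d = 819.65 km
Total = 888.62 + 2023.73 + 819.65 = 3732.01 km

3732 km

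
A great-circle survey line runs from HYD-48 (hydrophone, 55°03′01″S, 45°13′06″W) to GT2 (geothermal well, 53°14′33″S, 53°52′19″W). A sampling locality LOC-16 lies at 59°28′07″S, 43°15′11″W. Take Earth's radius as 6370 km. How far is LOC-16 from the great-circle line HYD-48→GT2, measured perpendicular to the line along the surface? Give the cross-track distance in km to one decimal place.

442.6 km

HYD-48: φ = -55.05028°, λ = -45.21833°
GT2: φ = -53.24250°, λ = -53.87194°
LOC-16: φ = -59.46861°, λ = -43.25306°
δ₁₃ = central angle HYD-48→LOC-16 = 0.079305 rad  (haversine)
θ₁₃ = bearing HYD-48→LOC-16 = 167.296°,  θ₁₂ = bearing HYD-48→GT2 = 286.085°
dₓₜ = R·arcsin(sin δ₁₃ · sin(θ₁₃ − θ₁₂)) = 6370·arcsin(0.07922·sin(-118.788°)) = -442.631 km
|dₓₜ| = 442.631 km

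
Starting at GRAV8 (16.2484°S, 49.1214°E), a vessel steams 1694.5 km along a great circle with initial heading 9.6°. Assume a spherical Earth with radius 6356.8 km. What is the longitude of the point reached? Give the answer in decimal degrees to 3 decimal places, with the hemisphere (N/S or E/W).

51.640°E

δ = d/R = 1694.5/6356.8 = 0.266565 rad
φ₂ = arcsin(sin φ₁ cos δ + cos φ₁ sin δ cos θ)
   = arcsin(-0.27980·0.96468 + 0.96006·0.26342·0.98600) = -1.17831°
λ₂ = λ₁ + atan2(sin θ sin δ cos φ₁, cos δ − sin φ₁ sin φ₂) = 51.63975°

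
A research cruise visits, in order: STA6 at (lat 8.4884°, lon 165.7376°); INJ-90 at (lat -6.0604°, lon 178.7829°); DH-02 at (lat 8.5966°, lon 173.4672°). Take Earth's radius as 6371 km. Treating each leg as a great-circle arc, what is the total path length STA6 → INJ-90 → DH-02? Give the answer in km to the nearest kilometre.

3903 km

STA6→INJ-90: c = 0.340609 rad, d = 2170.02 km
INJ-90→DH-02: c = 0.272023 rad, d = 1733.06 km
Total = 2170.02 + 1733.06 = 3903.08 km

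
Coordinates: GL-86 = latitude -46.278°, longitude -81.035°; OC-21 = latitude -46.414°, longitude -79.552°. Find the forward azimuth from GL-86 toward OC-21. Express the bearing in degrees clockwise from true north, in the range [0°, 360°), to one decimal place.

98.1°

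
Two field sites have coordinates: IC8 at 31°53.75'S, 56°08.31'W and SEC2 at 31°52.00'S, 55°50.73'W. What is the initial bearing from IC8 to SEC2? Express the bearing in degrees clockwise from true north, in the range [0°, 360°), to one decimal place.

83.4°

IC8: φ = -31.89583°, λ = -56.13850°
SEC2: φ = -31.86667°, λ = -55.84550°
Δλ = 0.2930°
y = sin Δλ · cos φ₂ = 0.004343
x = cos φ₁ sin φ₂ − sin φ₁ cos φ₂ cos Δλ = 0.000503
θ = atan2(y, x) = 83.3911° → 83.3911° (mod 360°)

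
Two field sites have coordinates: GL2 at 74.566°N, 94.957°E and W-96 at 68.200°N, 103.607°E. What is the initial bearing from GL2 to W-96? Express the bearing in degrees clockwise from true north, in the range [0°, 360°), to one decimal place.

Δλ = 8.6500°
y = sin Δλ · cos φ₂ = 0.055853
x = cos φ₁ sin φ₂ − sin φ₁ cos φ₂ cos Δλ = -0.106807
θ = atan2(y, x) = 152.3935° → 152.3935° (mod 360°)

152.4°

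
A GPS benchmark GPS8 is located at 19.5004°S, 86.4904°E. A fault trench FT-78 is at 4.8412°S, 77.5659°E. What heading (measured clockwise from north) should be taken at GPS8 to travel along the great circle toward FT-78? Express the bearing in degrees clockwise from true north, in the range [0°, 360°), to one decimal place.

Δλ = -8.9245°
y = sin Δλ · cos φ₂ = -0.154579
x = cos φ₁ sin φ₂ − sin φ₁ cos φ₂ cos Δλ = 0.249042
θ = atan2(y, x) = -31.8277° → 328.1723° (mod 360°)

328.2°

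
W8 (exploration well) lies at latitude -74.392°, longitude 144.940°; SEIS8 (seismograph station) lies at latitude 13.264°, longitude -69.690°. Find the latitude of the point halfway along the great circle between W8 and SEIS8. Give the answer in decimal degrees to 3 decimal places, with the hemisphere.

Bx = cos φ₂ cos Δλ = -0.800888,  By = cos φ₂ sin Δλ = 0.553115
φₘ = atan2(sin φ₁ + sin φ₂, √((cos φ₁ + Bx)² + By²)) = -43.71630°
λₘ = λ₁ + atan2(By, cos φ₁ + Bx) = -81.18370°

43.716°S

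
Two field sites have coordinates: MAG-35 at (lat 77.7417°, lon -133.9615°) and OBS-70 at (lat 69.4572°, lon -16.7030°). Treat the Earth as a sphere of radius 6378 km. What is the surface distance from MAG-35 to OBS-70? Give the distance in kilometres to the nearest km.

Δφ = -8.2845°,  Δλ = 117.2585°
a = sin²(Δφ/2) + cos φ₁ cos φ₂ sin²(Δλ/2) = 0.059531
c = 2·arcsin(√a) = 0.492958 rad = 28.2444°
d = R·c = 6378 × 0.492958 = 3144.1 km

3144 km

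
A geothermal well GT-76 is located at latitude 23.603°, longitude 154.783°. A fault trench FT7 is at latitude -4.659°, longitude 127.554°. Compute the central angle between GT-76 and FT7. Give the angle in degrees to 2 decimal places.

Δφ = -28.2620°,  Δλ = -27.2290°
a = sin²(Δφ/2) + cos φ₁ cos φ₂ sin²(Δλ/2) = 0.110209
c = 2·arcsin(√a) = 0.676797 rad = 38.7776°

38.78°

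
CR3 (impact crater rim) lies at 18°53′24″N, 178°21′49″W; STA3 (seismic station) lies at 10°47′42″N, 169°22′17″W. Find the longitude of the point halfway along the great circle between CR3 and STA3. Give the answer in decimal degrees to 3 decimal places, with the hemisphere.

CR3: φ = +18.89000°, λ = -178.36361°
STA3: φ = +10.79500°, λ = -169.37139°
Bx = cos φ₂ cos Δλ = 0.970231,  By = cos φ₂ sin Δλ = 0.153534
φₘ = atan2(sin φ₁ + sin φ₂, √((cos φ₁ + Bx)² + By²)) = 14.88627°
λₘ = λ₁ + atan2(By, cos φ₁ + Bx) = -173.78302°

173.783°W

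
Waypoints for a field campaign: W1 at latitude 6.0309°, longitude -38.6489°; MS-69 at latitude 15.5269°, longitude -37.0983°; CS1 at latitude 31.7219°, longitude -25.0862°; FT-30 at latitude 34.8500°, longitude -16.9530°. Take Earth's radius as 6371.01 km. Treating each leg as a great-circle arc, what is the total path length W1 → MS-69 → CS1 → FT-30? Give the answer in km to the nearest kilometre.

W1→MS-69: c = 0.167850 rad, d = 1069.37 km
MS-69→CS1: c = 0.341144 rad, d = 2173.43 km
CS1→FT-30: c = 0.130562 rad, d = 831.81 km
Total = 1069.37 + 2173.43 + 831.81 = 4074.62 km

4075 km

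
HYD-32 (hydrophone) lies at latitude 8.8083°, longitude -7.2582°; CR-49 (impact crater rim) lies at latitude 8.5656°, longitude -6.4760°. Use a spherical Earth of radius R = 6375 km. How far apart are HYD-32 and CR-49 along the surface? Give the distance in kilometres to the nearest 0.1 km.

Δφ = -0.2427°,  Δλ = 0.7822°
a = sin²(Δφ/2) + cos φ₁ cos φ₂ sin²(Δλ/2) = 0.000050
c = 2·arcsin(√a) = 0.014145 rad = 0.8104°
d = R·c = 6375 × 0.014145 = 90.2 km

90.2 km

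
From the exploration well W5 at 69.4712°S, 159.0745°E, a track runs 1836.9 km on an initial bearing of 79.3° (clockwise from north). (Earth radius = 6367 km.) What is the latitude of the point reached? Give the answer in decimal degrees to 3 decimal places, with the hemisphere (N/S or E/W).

δ = d/R = 1836.9/6367 = 0.288503 rad
φ₂ = arcsin(sin φ₁ cos δ + cos φ₁ sin δ cos θ)
   = arcsin(-0.93650·0.95867 + 0.35068·0.28452·0.18567) = -61.55403°
λ₂ = λ₁ + atan2(sin θ sin δ cos φ₁, cos δ − sin φ₁ sin φ₂) = -164.98628°

61.554°S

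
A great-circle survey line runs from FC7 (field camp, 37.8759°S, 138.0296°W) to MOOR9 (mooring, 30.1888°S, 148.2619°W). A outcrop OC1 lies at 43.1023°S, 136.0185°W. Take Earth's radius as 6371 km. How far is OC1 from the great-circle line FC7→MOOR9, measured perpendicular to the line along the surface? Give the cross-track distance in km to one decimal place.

δ₁₃ = central angle FC7→OC1 = 0.095035 rad  (haversine)
θ₁₃ = bearing FC7→OC1 = 164.335°,  θ₁₂ = bearing FC7→MOOR9 = 309.221°
dₓₜ = R·arcsin(sin δ₁₃ · sin(θ₁₃ − θ₁₂)) = 6371·arcsin(0.09489·sin(-144.886°)) = -347.916 km
|dₓₜ| = 347.916 km

347.9 km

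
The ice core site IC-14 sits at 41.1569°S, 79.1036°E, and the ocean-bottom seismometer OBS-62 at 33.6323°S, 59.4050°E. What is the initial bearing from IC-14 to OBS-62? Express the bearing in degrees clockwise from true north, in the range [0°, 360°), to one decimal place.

Δλ = -19.6986°
y = sin Δλ · cos φ₂ = -0.280649
x = cos φ₁ sin φ₂ − sin φ₁ cos φ₂ cos Δλ = 0.098885
θ = atan2(y, x) = -70.5905° → 289.4095° (mod 360°)

289.4°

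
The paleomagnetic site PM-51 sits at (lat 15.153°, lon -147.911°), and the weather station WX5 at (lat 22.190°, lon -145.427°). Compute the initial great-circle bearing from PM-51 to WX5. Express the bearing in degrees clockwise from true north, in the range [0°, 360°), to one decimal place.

Δλ = 2.4840°
y = sin Δλ · cos φ₂ = 0.040130
x = cos φ₁ sin φ₂ − sin φ₁ cos φ₂ cos Δλ = 0.122738
θ = atan2(y, x) = 18.1057° → 18.1057° (mod 360°)

18.1°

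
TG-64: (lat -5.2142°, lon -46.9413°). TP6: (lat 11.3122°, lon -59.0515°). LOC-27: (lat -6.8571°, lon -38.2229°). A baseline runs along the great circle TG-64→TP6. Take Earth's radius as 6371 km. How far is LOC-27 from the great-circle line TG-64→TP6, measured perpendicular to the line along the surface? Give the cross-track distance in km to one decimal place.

664.8 km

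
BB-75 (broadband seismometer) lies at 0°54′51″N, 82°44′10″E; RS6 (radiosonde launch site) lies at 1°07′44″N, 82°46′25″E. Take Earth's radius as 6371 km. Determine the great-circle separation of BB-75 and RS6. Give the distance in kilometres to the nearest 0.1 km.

24.2 km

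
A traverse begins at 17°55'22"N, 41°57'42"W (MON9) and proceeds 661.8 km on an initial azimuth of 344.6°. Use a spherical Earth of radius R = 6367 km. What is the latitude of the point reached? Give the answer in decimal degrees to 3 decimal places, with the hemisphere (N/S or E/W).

MON9: φ = +17.92278°, λ = -41.96167°
δ = d/R = 661.8/6367 = 0.103942 rad
φ₂ = arcsin(sin φ₁ cos δ + cos φ₁ sin δ cos θ)
   = arcsin(0.30773·0.99460 + 0.95147·0.10376·0.96410) = 23.65632°
λ₂ = λ₁ + atan2(sin θ sin δ cos φ₁, cos δ − sin φ₁ sin φ₂) = -43.68541°

23.656°N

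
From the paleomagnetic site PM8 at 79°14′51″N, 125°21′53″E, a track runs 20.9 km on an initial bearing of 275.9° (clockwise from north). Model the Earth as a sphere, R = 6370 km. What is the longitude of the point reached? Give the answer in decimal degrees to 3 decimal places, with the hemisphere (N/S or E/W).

124.361°E

PM8: φ = +79.24750°, λ = +125.36472°
δ = d/R = 20.9/6370 = 0.003281 rad
φ₂ = arcsin(sin φ₁ cos δ + cos φ₁ sin δ cos θ)
   = arcsin(0.98244·0.99999 + 0.18657·0.00328·0.10279) = 79.26521°
λ₂ = λ₁ + atan2(sin θ sin δ cos φ₁, cos δ − sin φ₁ sin φ₂) = 124.36076°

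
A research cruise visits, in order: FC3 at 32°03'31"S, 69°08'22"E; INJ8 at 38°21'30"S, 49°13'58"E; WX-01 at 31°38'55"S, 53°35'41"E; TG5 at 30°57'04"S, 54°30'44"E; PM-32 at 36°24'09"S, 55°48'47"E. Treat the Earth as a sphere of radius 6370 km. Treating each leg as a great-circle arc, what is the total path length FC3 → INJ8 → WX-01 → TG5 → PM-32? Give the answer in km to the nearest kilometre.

3514 km

FC3: φ = -32.05861°, λ = +69.13944°
INJ8: φ = -38.35833°, λ = +49.23278°
WX-01: φ = -31.64861°, λ = +53.59472°
TG5: φ = -30.95111°, λ = +54.51222°
PM-32: φ = -36.40250°, λ = +55.81306°
FC3→INJ8: c = 0.303646 rad, d = 1934.23 km
INJ8→WX-01: c = 0.132631 rad, d = 844.86 km
WX-01→TG5: c = 0.018314 rad, d = 116.66 km
TG5→PM-32: c = 0.096999 rad, d = 617.88 km
Total = 1934.23 + 844.86 + 116.66 + 617.88 = 3513.64 km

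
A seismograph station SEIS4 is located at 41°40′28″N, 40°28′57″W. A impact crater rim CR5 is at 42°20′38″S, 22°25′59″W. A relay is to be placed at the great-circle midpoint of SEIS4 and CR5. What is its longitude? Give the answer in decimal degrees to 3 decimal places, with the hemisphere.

31.506°W

SEIS4: φ = +41.67444°, λ = -40.48250°
CR5: φ = -42.34389°, λ = -22.43306°
Bx = cos φ₂ cos Δλ = 0.702743,  By = cos φ₂ sin Δλ = 0.229006
φₘ = atan2(sin φ₁ + sin φ₂, √((cos φ₁ + Bx)² + By²)) = -0.33892°
λₘ = λ₁ + atan2(By, cos φ₁ + Bx) = -31.50566°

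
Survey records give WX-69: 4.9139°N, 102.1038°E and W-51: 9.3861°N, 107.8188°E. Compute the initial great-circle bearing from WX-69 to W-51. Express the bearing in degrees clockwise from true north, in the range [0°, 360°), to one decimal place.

51.4°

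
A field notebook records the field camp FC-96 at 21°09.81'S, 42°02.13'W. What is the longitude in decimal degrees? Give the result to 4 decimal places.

42° + 2.13′/60 = 42 + 0.03550 = 42.0355°

42.0355°W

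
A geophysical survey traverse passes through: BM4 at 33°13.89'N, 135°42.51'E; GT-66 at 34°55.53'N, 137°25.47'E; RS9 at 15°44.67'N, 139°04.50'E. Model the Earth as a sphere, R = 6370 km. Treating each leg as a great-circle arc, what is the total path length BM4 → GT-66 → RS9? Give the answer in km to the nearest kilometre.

2385 km

BM4: φ = +33.23150°, λ = +135.70850°
GT-66: φ = +34.92550°, λ = +137.42450°
RS9: φ = +15.74450°, λ = +139.07500°
BM4→GT-66: c = 0.038593 rad, d = 245.83 km
GT-66→RS9: c = 0.335767 rad, d = 2138.83 km
Total = 245.83 + 2138.83 = 2384.67 km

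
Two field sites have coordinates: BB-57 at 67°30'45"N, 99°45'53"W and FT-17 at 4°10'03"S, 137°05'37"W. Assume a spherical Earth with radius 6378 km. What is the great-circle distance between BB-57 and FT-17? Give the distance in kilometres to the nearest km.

BB-57: φ = +67.51250°, λ = -99.76472°
FT-17: φ = -4.16750°, λ = -137.09361°
Δφ = -71.6800°,  Δλ = -37.3289°
a = sin²(Δφ/2) + cos φ₁ cos φ₂ sin²(Δλ/2) = 0.381907
c = 2·arcsin(√a) = 1.332357 rad = 76.3384°
d = R·c = 6378 × 1.332357 = 8497.8 km

8498 km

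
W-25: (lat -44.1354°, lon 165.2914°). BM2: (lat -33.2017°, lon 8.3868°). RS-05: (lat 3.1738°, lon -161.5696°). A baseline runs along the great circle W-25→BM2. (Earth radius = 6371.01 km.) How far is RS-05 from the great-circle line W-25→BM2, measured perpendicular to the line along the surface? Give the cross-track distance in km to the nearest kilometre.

1991 km

δ₁₃ = central angle W-25→RS-05 = 0.974617 rad  (haversine)
θ₁₃ = bearing W-25→RS-05 = 41.272°,  θ₁₂ = bearing W-25→BM2 = 199.459°
dₓₜ = R·arcsin(sin δ₁₃ · sin(θ₁₃ − θ₁₂)) = 6371.01·arcsin(0.82749·sin(-158.188°)) = -1991.123 km
|dₓₜ| = 1991.123 km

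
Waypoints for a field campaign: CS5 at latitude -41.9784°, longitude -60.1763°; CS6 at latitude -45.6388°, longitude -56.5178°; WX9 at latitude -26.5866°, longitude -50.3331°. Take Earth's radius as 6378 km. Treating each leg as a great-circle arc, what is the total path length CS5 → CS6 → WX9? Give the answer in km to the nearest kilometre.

2693 km

CS5→CS6: c = 0.078751 rad, d = 502.27 km
CS6→WX9: c = 0.343498 rad, d = 2190.83 km
Total = 502.27 + 2190.83 = 2693.10 km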